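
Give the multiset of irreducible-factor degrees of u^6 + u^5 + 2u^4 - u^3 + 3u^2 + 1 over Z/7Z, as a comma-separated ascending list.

Write h(u) = u^6 + u^5 + 2u^4 - u^3 + 3u^2 + 1.
Linear factors from roots: (u - 1), (u - 2), (u + 1).
Complete factorization: h(u) = (u + 1)·(u - 1)·(u - 2)^2·(u^2 - 2u - 2).
Factor degrees with multiplicity: 1 + 1 + 1 + 1 + 2 = 6.

1, 1, 1, 1, 2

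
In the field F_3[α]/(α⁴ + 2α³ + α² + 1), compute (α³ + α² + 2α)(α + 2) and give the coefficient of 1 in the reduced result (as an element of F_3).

Multiply in F_3[α]: (α³ + α² + 2α)·(α + 2) = α⁴ + α² + α.
Reduce using α⁴ ≡ α³ + 2α² + 2 (mod α⁴ + 2α³ + α² + 1).
Reduced: α³ + α + 2.

2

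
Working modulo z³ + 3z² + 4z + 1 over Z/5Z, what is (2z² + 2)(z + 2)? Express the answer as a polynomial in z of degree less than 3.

Multiply in Z/5Z[z]: (2z² + 2)·(z + 2) = 2z³ + 4z² + 2z + 4.
Reduce using z³ ≡ 2z² + z + 4 (mod z³ + 3z² + 4z + 1).
Reduced: 3z² + 4z + 2.

3z^2 + 4z + 2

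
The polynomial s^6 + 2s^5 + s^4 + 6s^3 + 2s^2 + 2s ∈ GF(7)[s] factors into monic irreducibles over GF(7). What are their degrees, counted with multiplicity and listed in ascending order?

Write h(s) = s^6 + 2s^5 + s^4 + 6s^3 + 2s^2 + 2s.
Linear factors from roots: (s), (s + 6), (s + 2).
Complete factorization: h(s) = (s)·(s + 2)·(s + 6)·(s^3 + s^2 + 2s + 6).
Factor degrees with multiplicity: 1 + 1 + 1 + 3 = 6.

1, 1, 1, 3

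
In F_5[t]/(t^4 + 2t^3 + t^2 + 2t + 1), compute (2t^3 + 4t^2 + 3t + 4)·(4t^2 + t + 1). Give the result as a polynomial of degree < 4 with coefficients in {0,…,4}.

Multiply in F_5[t]: (2t^3 + 4t^2 + 3t + 4)·(4t^2 + t + 1) = 3t^5 + 3t^4 + 3t^3 + 3t^2 + 2t + 4.
Reduce using t^4 ≡ 3t^3 + 4t^2 + 3t + 4 (mod t^4 + 2t^3 + t^2 + 2t + 1).
Reduced: t^3 + 2.

t^3 + 2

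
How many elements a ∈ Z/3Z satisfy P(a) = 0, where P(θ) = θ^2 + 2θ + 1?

Evaluate at each of the 3 elements of Z/3Z:
P(0) = 1; P(1) = 1; P(2) = 0 → root.
Roots: {2}.

1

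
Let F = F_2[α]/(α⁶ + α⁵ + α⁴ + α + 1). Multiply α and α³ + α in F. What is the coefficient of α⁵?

Multiply in F_2[α]: (α)·(α³ + α) = α⁴ + α².
Reduced: α⁴ + α².

0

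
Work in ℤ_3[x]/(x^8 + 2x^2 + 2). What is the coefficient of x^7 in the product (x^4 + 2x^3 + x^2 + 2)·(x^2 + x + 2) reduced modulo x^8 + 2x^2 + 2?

0

Multiply in ℤ_3[x]: (x^4 + 2x^3 + x^2 + 2)·(x^2 + x + 2) = x^6 + 2x^4 + 2x^3 + x^2 + 2x + 1.
Reduced: x^6 + 2x^4 + 2x^3 + x^2 + 2x + 1.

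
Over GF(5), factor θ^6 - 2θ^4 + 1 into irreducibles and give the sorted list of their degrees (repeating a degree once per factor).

1, 1, 2, 2

Write h(θ) = θ^6 - 2θ^4 + 1.
Roots in GF(5): h(0) = 1; h(1) = 0 → root; h(2) = 3; h(3) = 3; h(4) = 0 → root.
Linear factors from roots: (θ - 1), (θ + 1).
Complete factorization: h(θ) = (θ + 1)·(θ - 1)·(θ^2 + 2)^2.
Factor degrees with multiplicity: 1 + 1 + 2 + 2 = 6.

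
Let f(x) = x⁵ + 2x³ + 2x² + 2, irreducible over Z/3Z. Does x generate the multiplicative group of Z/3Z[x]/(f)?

No

|GF(3^5)^×| = 3^5 − 1 = 242. Prime factorization: 242 = 2·11^2.
f is primitive ⇔ x has order 242 in GF(3)[x]/(f), i.e. x^(242/q) ≠ 1 for each prime q | 242.
x^(121) mod f = 1
x^(22) mod f = x² + x + 2.
Since x^(121) = 1, the order of x divides 121 < 242; not primitive.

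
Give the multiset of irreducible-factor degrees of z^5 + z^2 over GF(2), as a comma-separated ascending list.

Write g(z) = z^5 + z^2.
Roots in GF(2): g(0) = 0 → root; g(1) = 0 → root.
Linear factors from roots: (z), (z + 1).
Complete factorization: g(z) = (z + 1)·(z)^2·(z^2 + z + 1).
Factor degrees with multiplicity: 1 + 1 + 1 + 2 = 5.

1, 1, 1, 2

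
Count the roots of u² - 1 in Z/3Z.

2

Write g(u) = u² - 1.
Evaluate at each of the 3 elements of Z/3Z:
g(0) = 2; g(1) = 0 → root; g(2) = 0 → root.
Roots: {1, 2}.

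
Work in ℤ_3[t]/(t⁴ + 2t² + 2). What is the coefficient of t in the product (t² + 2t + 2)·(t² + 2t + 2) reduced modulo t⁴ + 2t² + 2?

Multiply in ℤ_3[t]: (t² + 2t + 2)·(t² + 2t + 2) = t⁴ + t³ + 2t² + 2t + 1.
Reduce using t⁴ ≡ t² + 1 (mod t⁴ + 2t² + 2).
Reduced: t³ + 2t + 2.

2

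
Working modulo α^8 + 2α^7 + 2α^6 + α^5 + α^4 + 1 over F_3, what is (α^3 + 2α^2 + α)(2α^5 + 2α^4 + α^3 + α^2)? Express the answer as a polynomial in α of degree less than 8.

2α^7 + α^4 + α^3 + 1

Multiply in F_3[α]: (α^3 + 2α^2 + α)·(2α^5 + 2α^4 + α^3 + α^2) = 2α^8 + α^6 + 2α^5 + α^3.
Reduce using α^8 ≡ α^7 + α^6 + 2α^5 + 2α^4 + 2 (mod α^8 + 2α^7 + 2α^6 + α^5 + α^4 + 1).
Reduced: 2α^7 + α^4 + α^3 + 1.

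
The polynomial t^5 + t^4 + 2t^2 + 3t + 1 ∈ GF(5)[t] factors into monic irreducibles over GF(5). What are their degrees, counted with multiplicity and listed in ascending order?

1, 1, 3

Write f(t) = t^5 + t^4 + 2t^2 + 3t + 1.
Roots in GF(5): f(0) = 1; f(1) = 3; f(2) = 3; f(3) = 2; f(4) = 0 → root.
Linear factors from roots: (t + 1).
Complete factorization: f(t) = (t + 1)^2·(t^3 + 4t^2 + t + 1).
Factor degrees with multiplicity: 1 + 1 + 3 = 5.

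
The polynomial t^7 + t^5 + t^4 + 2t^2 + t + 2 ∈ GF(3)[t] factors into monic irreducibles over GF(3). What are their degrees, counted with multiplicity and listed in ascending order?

Write h(t) = t^7 + t^5 + t^4 + 2t^2 + t + 2.
Roots in GF(3): h(0) = 2; h(1) = 2; h(2) = 2.
Complete factorization: h(t) = (t^3 + 2t + 1)·(t^4 + 2t^2 + 2).
Factor degrees with multiplicity: 3 + 4 = 7.

3, 4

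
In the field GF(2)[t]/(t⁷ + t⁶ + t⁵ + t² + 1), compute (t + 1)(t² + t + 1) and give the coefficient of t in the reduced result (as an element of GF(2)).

0

Multiply in GF(2)[t]: (t + 1)·(t² + t + 1) = t³ + 1.
Reduced: t³ + 1.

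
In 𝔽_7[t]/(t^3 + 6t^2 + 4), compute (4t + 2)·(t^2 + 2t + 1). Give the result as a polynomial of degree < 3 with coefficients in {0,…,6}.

Multiply in 𝔽_7[t]: (4t + 2)·(t^2 + 2t + 1) = 4t^3 + 3t^2 + t + 2.
Reduce using t^3 ≡ t^2 + 3 (mod t^3 + 6t^2 + 4).
Reduced: t.

t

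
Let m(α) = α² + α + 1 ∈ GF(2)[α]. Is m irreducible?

Check for roots in GF(2): m(0) = 1; m(1) = 1.
No roots. A degree-2 polynomial over a field with no linear factor is irreducible.

Yes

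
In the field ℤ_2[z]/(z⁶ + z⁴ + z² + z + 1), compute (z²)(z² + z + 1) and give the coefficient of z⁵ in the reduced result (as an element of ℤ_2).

0

Multiply in ℤ_2[z]: (z²)·(z² + z + 1) = z⁴ + z³ + z².
Reduced: z⁴ + z³ + z².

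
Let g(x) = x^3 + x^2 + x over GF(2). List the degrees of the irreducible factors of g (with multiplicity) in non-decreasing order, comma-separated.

Roots in GF(2): g(0) = 0 → root; g(1) = 1.
Linear factors from roots: (x).
Complete factorization: g(x) = (x)·(x^2 + x + 1).
Factor degrees with multiplicity: 1 + 2 = 3.

1, 2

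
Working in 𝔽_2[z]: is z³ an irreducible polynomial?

No

Write P(z) = z³.
Check for roots in 𝔽_2: P(0) = 0 → root; P(1) = 1.
P(0) = 0, so (z) divides P(z); P is reducible.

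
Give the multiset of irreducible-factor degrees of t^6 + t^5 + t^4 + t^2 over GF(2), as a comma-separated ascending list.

1, 1, 1, 3

Write h(t) = t^6 + t^5 + t^4 + t^2.
Roots in GF(2): h(0) = 0 → root; h(1) = 0 → root.
Linear factors from roots: (t), (t + 1).
Complete factorization: h(t) = (t + 1)·(t)^2·(t^3 + t + 1).
Factor degrees with multiplicity: 1 + 1 + 1 + 3 = 6.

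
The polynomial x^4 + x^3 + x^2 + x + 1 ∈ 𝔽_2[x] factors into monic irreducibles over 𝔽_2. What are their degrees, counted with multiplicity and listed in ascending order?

4

Write g(x) = x^4 + x^3 + x^2 + x + 1.
Roots in 𝔽_2: g(0) = 1; g(1) = 1.
Complete factorization: g(x) = (x^4 + x^3 + x^2 + x + 1).
Factor degrees with multiplicity: 4 = 4.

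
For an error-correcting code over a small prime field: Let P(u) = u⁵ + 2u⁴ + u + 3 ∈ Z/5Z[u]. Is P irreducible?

Yes

Check for roots in Z/5Z: P(0) = 3; P(1) = 2; P(2) = 4; P(3) = 1; P(4) = 3.
No roots, so no linear factors.
Degree-2 irreducible divisors: test the 10 monic irreducibles of degree 2 over GF(5).
None of them divide P (all give nonzero remainder).
No irreducible factor of degree ≤ 2 exists, so P is irreducible over GF(5).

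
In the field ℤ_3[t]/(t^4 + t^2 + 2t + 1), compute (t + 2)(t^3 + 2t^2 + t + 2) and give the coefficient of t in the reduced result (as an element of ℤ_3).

Multiply in ℤ_3[t]: (t + 2)·(t^3 + 2t^2 + t + 2) = t^4 + t^3 + 2t^2 + t + 1.
Reduce using t^4 ≡ 2t^2 + t + 2 (mod t^4 + t^2 + 2t + 1).
Reduced: t^3 + t^2 + 2t.

2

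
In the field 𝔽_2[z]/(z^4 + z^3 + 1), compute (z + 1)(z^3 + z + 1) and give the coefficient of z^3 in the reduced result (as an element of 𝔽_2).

Multiply in 𝔽_2[z]: (z + 1)·(z^3 + z + 1) = z^4 + z^3 + z^2 + 1.
Reduce using z^4 ≡ z^3 + 1 (mod z^4 + z^3 + 1).
Reduced: z^2.

0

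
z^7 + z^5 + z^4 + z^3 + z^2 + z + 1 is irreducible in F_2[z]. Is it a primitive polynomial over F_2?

Yes

Write f(z) = z^7 + z^5 + z^4 + z^3 + z^2 + z + 1.
|GF(2^7)^×| = 2^7 − 1 = 127. Prime factorization: 127 = 127.
f is primitive ⇔ z has order 127 in GF(2)[z]/(f), i.e. z^(127/q) ≠ 1 for each prime q | 127.
z^(1) mod f = z.
None equal 1, so z has full order 127; f is primitive.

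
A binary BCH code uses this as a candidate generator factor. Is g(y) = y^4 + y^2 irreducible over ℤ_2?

Check for roots in ℤ_2: g(0) = 0 → root; g(1) = 0 → root.
g(0) = 0, so (y) divides g(y); g is reducible.

No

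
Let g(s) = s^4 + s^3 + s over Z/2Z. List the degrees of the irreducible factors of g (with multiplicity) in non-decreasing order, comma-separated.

1, 3

Roots in Z/2Z: g(0) = 0 → root; g(1) = 1.
Linear factors from roots: (s).
Complete factorization: g(s) = (s)·(s^3 + s^2 + 1).
Factor degrees with multiplicity: 1 + 3 = 4.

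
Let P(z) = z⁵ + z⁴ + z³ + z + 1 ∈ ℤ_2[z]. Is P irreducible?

Yes

Check for roots in ℤ_2: P(0) = 1; P(1) = 1.
No roots, so no linear factors.
Monic irreducibles of degree 2 over GF(2): z² + z + 1.
None of them divide P (all give nonzero remainder).
No irreducible factor of degree ≤ 2 exists, so P is irreducible over GF(2).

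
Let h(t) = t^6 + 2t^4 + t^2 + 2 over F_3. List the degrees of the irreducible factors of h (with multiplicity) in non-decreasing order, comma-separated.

Roots in F_3: h(0) = 2; h(1) = 0 → root; h(2) = 0 → root.
Linear factors from roots: (t + 2), (t + 1).
Complete factorization: h(t) = (t + 1)·(t + 2)·(t^2 + t + 2)·(t^2 + 2t + 2).
Factor degrees with multiplicity: 1 + 1 + 2 + 2 = 6.

1, 1, 2, 2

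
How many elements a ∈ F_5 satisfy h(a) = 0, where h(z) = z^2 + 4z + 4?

Evaluate at each of the 5 elements of F_5:
h(0) = 4; h(1) = 4; h(2) = 1; h(3) = 0 → root; h(4) = 1.
Roots: {3}.

1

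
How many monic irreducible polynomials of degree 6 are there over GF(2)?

9

The number of monic irreducibles of degree 6 over GF(2) is (1/6)·Σ_{d∣6} μ(6/d) 2^d.
Divisors of 6: 1, 2, 3, 6; μ(6/d) for each: 1, -1, -1, 1.
Σ = 2^1 − 2^2 − 2^3 + 2^6 = 54.
N = 54/6 = 9.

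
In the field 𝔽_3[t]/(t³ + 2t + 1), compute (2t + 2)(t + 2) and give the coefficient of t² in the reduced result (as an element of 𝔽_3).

2

Multiply in 𝔽_3[t]: (2t + 2)·(t + 2) = 2t² + 1.
Reduced: 2t² + 1.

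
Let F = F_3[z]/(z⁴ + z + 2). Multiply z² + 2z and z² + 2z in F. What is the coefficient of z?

Multiply in F_3[z]: (z² + 2z)·(z² + 2z) = z⁴ + z³ + z².
Reduce using z⁴ ≡ 2z + 1 (mod z⁴ + z + 2).
Reduced: z³ + z² + 2z + 1.

2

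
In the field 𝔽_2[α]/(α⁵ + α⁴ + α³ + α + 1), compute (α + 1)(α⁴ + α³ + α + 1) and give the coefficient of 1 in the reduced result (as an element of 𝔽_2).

Multiply in 𝔽_2[α]: (α + 1)·(α⁴ + α³ + α + 1) = α⁵ + α³ + α² + 1.
Reduce using α⁵ ≡ α⁴ + α³ + α + 1 (mod α⁵ + α⁴ + α³ + α + 1).
Reduced: α⁴ + α² + α.

0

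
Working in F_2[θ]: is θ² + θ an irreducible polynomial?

Write m(θ) = θ² + θ.
Check for roots in F_2: m(0) = 0 → root; m(1) = 0 → root.
m(0) = 0, so (θ) divides m(θ); m is reducible.

No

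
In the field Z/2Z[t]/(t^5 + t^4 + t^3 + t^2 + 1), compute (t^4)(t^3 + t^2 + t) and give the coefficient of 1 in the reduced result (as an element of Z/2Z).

Multiply in Z/2Z[t]: (t^4)·(t^3 + t^2 + t) = t^7 + t^6 + t^5.
Reduce using t^5 ≡ t^4 + t^3 + t^2 + 1 (mod t^5 + t^4 + t^3 + t^2 + 1).
Reduced: t^4 + t^2.

0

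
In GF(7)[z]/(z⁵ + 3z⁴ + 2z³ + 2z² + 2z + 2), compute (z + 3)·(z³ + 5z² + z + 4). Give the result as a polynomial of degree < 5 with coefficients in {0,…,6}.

z^4 + z^3 + 2z^2 + 5

Multiply in GF(7)[z]: (z + 3)·(z³ + 5z² + z + 4) = z⁴ + z³ + 2z² + 5.
Reduced: z⁴ + z³ + 2z² + 5.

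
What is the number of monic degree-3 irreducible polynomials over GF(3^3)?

6552

The number of monic irreducibles of degree 3 over GF(27) is (1/3)·Σ_{d∣3} μ(3/d) 27^d.
Divisors of 3: 1, 3; μ(3/d) for each: -1, 1.
Σ = − 27^1 + 27^3 = 19656.
N = 19656/3 = 6552.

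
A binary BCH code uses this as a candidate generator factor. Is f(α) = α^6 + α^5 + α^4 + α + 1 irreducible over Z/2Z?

Check for roots in Z/2Z: f(0) = 1; f(1) = 1.
No roots, so no linear factors.
Monic irreducibles of degree 2 over GF(2): α^2 + α + 1.
None of them divide f (all give nonzero remainder).
Monic irreducibles of degree 3 over GF(2): α^3 + α + 1, α^3 + α^2 + 1.
None of them divide f (all give nonzero remainder).
No irreducible factor of degree ≤ 3 exists, so f is irreducible over GF(2).

Yes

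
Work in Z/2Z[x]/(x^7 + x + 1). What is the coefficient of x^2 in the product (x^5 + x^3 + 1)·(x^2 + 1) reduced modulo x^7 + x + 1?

Multiply in Z/2Z[x]: (x^5 + x^3 + 1)·(x^2 + 1) = x^7 + x^3 + x^2 + 1.
Reduce using x^7 ≡ x + 1 (mod x^7 + x + 1).
Reduced: x^3 + x^2 + x.

1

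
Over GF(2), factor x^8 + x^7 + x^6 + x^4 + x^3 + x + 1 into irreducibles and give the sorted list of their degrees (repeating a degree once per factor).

2, 3, 3

Write f(x) = x^8 + x^7 + x^6 + x^4 + x^3 + x + 1.
Roots in GF(2): f(0) = 1; f(1) = 1.
Complete factorization: f(x) = (x^2 + x + 1)·(x^3 + x + 1)^2.
Factor degrees with multiplicity: 2 + 3 + 3 = 8.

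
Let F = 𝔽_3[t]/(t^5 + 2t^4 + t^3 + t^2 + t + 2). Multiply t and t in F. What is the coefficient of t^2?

1

Multiply in 𝔽_3[t]: (t)·(t) = t^2.
Reduced: t^2.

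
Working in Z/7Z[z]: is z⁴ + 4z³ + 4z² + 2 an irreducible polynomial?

Write g(z) = z⁴ + 4z³ + 4z² + 2.
Check for roots in Z/7Z: g(0) = 2; g(1) = 4; g(2) = 3; g(3) = 3; g(4) = 4; g(5) = 2; g(6) = 3.
No roots, so no linear factors.
Degree-2 irreducible divisors: test the 21 monic irreducibles of degree 2 over GF(7).
None of them divide g (all give nonzero remainder).
No irreducible factor of degree ≤ 2 exists, so g is irreducible over GF(7).

Yes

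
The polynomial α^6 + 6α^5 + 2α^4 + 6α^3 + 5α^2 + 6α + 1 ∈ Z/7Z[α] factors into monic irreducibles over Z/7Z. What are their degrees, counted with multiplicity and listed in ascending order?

Write h(α) = α^6 + 6α^5 + 2α^4 + 6α^3 + 5α^2 + 6α + 1.
Complete factorization: h(α) = (α^6 + 6α^5 + 2α^4 + 6α^3 + 5α^2 + 6α + 1).
Factor degrees with multiplicity: 6 = 6.

6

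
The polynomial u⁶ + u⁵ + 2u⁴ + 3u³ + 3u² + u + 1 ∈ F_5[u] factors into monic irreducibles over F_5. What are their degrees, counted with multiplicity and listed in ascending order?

Write h(u) = u⁶ + u⁵ + 2u⁴ + 3u³ + 3u² + u + 1.
Roots in F_5: h(0) = 1; h(1) = 2; h(2) = 2; h(3) = 1; h(4) = 2.
Complete factorization: h(u) = (u² + 2u + 4)·(u² + 2u + 3)^2.
Factor degrees with multiplicity: 2 + 2 + 2 = 6.

2, 2, 2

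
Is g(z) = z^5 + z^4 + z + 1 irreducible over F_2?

Check for roots in F_2: g(0) = 1; g(1) = 0 → root.
g(1) = 0, so (z − 1) divides g(z); g is reducible.

No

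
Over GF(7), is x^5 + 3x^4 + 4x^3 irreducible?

No

Write f(x) = x^5 + 3x^4 + 4x^3.
Check for roots in GF(7): f(0) = 0 → root; f(1) = 1; f(2) = 0 → root; f(3) = 6; f(4) = 4; f(5) = 5; f(6) = 5.
f(0) = 0, so (x) divides f(x); f is reducible.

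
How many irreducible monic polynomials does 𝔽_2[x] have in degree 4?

Gauss's count: N_{2}(4) = (1/4) Σ_{d|4} μ(4/d)·2^d.
Divisors of 4: 1, 2, 4; μ(4/d) for each: 0, -1, 1.
Σ = − 2^2 + 2^4 = 12.
N = 12/4 = 3.

3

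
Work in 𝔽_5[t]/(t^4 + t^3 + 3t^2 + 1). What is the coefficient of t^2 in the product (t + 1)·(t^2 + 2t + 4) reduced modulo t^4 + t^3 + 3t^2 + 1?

3

Multiply in 𝔽_5[t]: (t + 1)·(t^2 + 2t + 4) = t^3 + 3t^2 + t + 4.
Reduced: t^3 + 3t^2 + t + 4.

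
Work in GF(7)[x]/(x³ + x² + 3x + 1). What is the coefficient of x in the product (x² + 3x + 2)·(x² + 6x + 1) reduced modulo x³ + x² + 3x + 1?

4

Multiply in GF(7)[x]: (x² + 3x + 2)·(x² + 6x + 1) = x⁴ + 2x³ + x + 2.
Reduce using x³ ≡ 6x² + 4x + 6 (mod x³ + x² + 3x + 1).
Reduced: 3x² + 4x + 1.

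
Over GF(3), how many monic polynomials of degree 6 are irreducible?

Gauss's count: N_{3}(6) = (1/6) Σ_{d|6} μ(6/d)·3^d.
Divisors of 6: 1, 2, 3, 6; μ(6/d) for each: 1, -1, -1, 1.
Σ = 3^1 − 3^2 − 3^3 + 3^6 = 696.
N = 696/6 = 116.

116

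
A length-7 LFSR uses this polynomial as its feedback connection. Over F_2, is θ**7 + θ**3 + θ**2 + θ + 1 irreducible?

Write h(θ) = θ**7 + θ**3 + θ**2 + θ + 1.
Check for roots in F_2: h(0) = 1; h(1) = 1.
No roots, so no linear factors.
Monic irreducibles of degree 2 over GF(2): θ**2 + θ + 1.
None of them divide h (all give nonzero remainder).
Monic irreducibles of degree 3 over GF(2): θ**3 + θ + 1, θ**3 + θ**2 + 1.
None of them divide h (all give nonzero remainder).
No irreducible factor of degree ≤ 3 exists, so h is irreducible over GF(2).

Yes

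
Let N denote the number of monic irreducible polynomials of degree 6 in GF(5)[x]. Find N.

The number of monic irreducibles of degree 6 over GF(5) is (1/6)·Σ_{d∣6} μ(6/d) 5^d.
Divisors of 6: 1, 2, 3, 6; μ(6/d) for each: 1, -1, -1, 1.
Σ = 5^1 − 5^2 − 5^3 + 5^6 = 15480.
N = 15480/6 = 2580.

2580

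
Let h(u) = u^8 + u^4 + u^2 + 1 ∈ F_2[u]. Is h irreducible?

Check for roots in F_2: h(0) = 1; h(1) = 0 → root.
h(1) = 0, so (u − 1) divides h(u); h is reducible.

No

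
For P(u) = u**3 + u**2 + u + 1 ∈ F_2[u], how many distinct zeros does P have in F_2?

1

Evaluate at each of the 2 elements of F_2:
P(0) = 1; P(1) = 0 → root.
Roots: {1}.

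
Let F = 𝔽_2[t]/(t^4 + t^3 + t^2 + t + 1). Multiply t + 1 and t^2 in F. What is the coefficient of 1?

0

Multiply in 𝔽_2[t]: (t + 1)·(t^2) = t^3 + t^2.
Reduced: t^3 + t^2.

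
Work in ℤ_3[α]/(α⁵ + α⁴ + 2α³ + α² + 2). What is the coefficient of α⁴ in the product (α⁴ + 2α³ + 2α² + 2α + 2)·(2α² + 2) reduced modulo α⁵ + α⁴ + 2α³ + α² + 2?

0

Multiply in ℤ_3[α]: (α⁴ + 2α³ + 2α² + 2α + 2)·(2α² + 2) = 2α⁶ + α⁵ + 2α³ + 2α² + α + 1.
Reduce using α⁵ ≡ 2α⁴ + α³ + 2α² + 1 (mod α⁵ + α⁴ + 2α³ + α² + 2).
Reduced: 2α³.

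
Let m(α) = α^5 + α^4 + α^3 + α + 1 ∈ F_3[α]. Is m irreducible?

Check for roots in F_3: m(0) = 1; m(1) = 2; m(2) = 2.
No roots, so no linear factors.
Monic irreducibles of degree 2 over GF(3): α^2 + 1, α^2 + α + 2, α^2 + 2α + 2.
None of them divide m (all give nonzero remainder).
No irreducible factor of degree ≤ 2 exists, so m is irreducible over GF(3).

Yes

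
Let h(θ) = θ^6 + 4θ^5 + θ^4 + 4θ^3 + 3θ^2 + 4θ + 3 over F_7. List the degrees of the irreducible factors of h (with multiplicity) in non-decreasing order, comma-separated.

1, 1, 2, 2

Linear factors from roots: (θ + 4), (θ + 3).
Complete factorization: h(θ) = (θ + 3)·(θ + 4)·(θ^2 + 2θ + 3)^2.
Factor degrees with multiplicity: 1 + 1 + 2 + 2 = 6.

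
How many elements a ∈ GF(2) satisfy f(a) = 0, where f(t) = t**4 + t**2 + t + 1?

Evaluate at each of the 2 elements of GF(2):
f(0) = 1; f(1) = 0 → root.
Roots: {1}.

1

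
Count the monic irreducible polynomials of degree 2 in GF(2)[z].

1

By the necklace-counting formula, N_2(2) = (1/2) Σ_{d|2} μ(2/d)·2^d.
Divisors of 2: 1, 2; μ(2/d) for each: -1, 1.
Σ = − 2^1 + 2^2 = 2.
N = 2/2 = 1.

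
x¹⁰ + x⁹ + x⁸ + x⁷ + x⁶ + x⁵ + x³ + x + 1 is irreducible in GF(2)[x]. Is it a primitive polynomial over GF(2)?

Write f(x) = x¹⁰ + x⁹ + x⁸ + x⁷ + x⁶ + x⁵ + x³ + x + 1.
|GF(2^10)^×| = 2^10 − 1 = 1023. Prime factorization: 1023 = 3·11·31.
f is primitive ⇔ x has order 1023 in GF(2)[x]/(f), i.e. x^(1023/q) ≠ 1 for each prime q | 1023.
x^(341) mod f = 1
x^(93) mod f = x⁸ + x⁶ + x².
x^(33) mod f = x⁶ + x⁵ + x⁴ + x³ + x² + x.
Since x^(341) = 1, the order of x divides 341 < 1023; not primitive.

No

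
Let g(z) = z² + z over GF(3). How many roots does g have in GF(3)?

Evaluate at each of the 3 elements of GF(3):
g(0) = 0 → root; g(1) = 2; g(2) = 0 → root.
Roots: {0, 2}.

2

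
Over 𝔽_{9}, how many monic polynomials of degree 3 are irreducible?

The number of monic irreducibles of degree 3 over GF(9) is (1/3)·Σ_{d∣3} μ(3/d) 9^d.
Divisors of 3: 1, 3; μ(3/d) for each: -1, 1.
Σ = − 9^1 + 9^3 = 720.
N = 720/3 = 240.

240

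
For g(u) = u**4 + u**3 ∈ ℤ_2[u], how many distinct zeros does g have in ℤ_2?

2

Evaluate at each of the 2 elements of ℤ_2:
g(0) = 0 → root; g(1) = 0 → root.
Roots: {0, 1}.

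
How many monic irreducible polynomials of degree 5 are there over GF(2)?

The number of monic irreducibles of degree 5 over GF(2) is (1/5)·Σ_{d∣5} μ(5/d) 2^d.
Divisors of 5: 1, 5; μ(5/d) for each: -1, 1.
Σ = − 2^1 + 2^5 = 30.
N = 30/5 = 6.

6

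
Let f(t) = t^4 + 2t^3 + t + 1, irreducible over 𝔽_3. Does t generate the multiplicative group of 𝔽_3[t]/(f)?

|GF(3^4)^×| = 3^4 − 1 = 80. Prime factorization: 80 = 2^4·5.
f is primitive ⇔ t has order 80 in GF(3)[t]/(f), i.e. t^(80/q) ≠ 1 for each prime q | 80.
t^(40) mod f = 1
t^(16) mod f = 2t^2 + 2t + 1.
Since t^(40) = 1, the order of t divides 40 < 80; not primitive.

No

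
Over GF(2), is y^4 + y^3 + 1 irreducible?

Yes

Write P(y) = y^4 + y^3 + 1.
Check for roots in GF(2): P(0) = 1; P(1) = 1.
No roots, so no linear factors.
Monic irreducibles of degree 2 over GF(2): y^2 + y + 1.
None of them divide P (all give nonzero remainder).
No irreducible factor of degree ≤ 2 exists, so P is irreducible over GF(2).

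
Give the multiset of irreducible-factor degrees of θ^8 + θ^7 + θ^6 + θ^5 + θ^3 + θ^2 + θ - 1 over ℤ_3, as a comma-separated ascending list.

1, 2, 2, 3

Write f(θ) = θ^8 + θ^7 + θ^6 + θ^5 + θ^3 + θ^2 + θ - 1.
Roots in ℤ_3: f(0) = 2; f(1) = 0 → root; f(2) = 1.
Linear factors from roots: (θ - 1).
Complete factorization: f(θ) = (θ - 1)·(θ^2 + θ - 1)·(θ^2 - θ - 1)·(θ^3 - θ^2 + 1).
Factor degrees with multiplicity: 1 + 2 + 2 + 3 = 8.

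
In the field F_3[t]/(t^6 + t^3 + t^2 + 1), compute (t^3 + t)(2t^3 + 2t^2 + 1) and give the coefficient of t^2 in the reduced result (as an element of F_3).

Multiply in F_3[t]: (t^3 + t)·(2t^3 + 2t^2 + 1) = 2t^6 + 2t^5 + 2t^4 + t.
Reduce using t^6 ≡ 2t^3 + 2t^2 + 2 (mod t^6 + t^3 + t^2 + 1).
Reduced: 2t^5 + 2t^4 + t^3 + t^2 + t + 1.

1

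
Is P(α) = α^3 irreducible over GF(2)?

No

Check for roots in GF(2): P(0) = 0 → root; P(1) = 1.
P(0) = 0, so (α) divides P(α); P is reducible.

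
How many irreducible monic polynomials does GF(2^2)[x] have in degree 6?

670

The number of monic irreducibles of degree 6 over GF(4) is (1/6)·Σ_{d∣6} μ(6/d) 4^d.
Divisors of 6: 1, 2, 3, 6; μ(6/d) for each: 1, -1, -1, 1.
Σ = 4^1 − 4^2 − 4^3 + 4^6 = 4020.
N = 4020/6 = 670.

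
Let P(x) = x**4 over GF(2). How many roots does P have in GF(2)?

Evaluate at each of the 2 elements of GF(2):
P(0) = 0 → root; P(1) = 1.
Roots: {0}.

1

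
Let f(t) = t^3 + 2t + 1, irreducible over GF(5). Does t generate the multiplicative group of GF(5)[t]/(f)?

|GF(5^3)^×| = 5^3 − 1 = 124. Prime factorization: 124 = 2^2·31.
f is primitive ⇔ t has order 124 in GF(5)[t]/(f), i.e. t^(124/q) ≠ 1 for each prime q | 124.
t^(62) mod f = 1
t^(4) mod f = 3t^2 + 4t.
Since t^(62) = 1, the order of t divides 62 < 124; not primitive.

No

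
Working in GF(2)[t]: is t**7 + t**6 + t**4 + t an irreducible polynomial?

No

Write g(t) = t**7 + t**6 + t**4 + t.
Check for roots in GF(2): g(0) = 0 → root; g(1) = 0 → root.
g(0) = 0, so (t) divides g(t); g is reducible.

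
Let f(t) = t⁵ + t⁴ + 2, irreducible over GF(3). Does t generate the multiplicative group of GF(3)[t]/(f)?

No

|GF(3^5)^×| = 3^5 − 1 = 242. Prime factorization: 242 = 2·11^2.
f is primitive ⇔ t has order 242 in GF(3)[t]/(f), i.e. t^(242/q) ≠ 1 for each prime q | 242.
t^(121) mod f = 1
t^(22) mod f = 2t² + t + 1.
Since t^(121) = 1, the order of t divides 121 < 242; not primitive.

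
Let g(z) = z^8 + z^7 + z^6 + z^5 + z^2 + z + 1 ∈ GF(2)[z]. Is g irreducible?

Yes

Check for roots in GF(2): g(0) = 1; g(1) = 1.
No roots, so no linear factors.
Monic irreducibles of degree 2 over GF(2): z^2 + z + 1.
None of them divide g (all give nonzero remainder).
Monic irreducibles of degree 3 over GF(2): z^3 + z + 1, z^3 + z^2 + 1.
None of them divide g (all give nonzero remainder).
Monic irreducibles of degree 4 over GF(2): z^4 + z + 1, z^4 + z^3 + 1, z^4 + z^3 + z^2 + z + 1.
None of them divide g (all give nonzero remainder).
No irreducible factor of degree ≤ 4 exists, so g is irreducible over GF(2).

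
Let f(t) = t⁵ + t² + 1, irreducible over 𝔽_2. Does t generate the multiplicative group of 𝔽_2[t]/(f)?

|GF(2^5)^×| = 2^5 − 1 = 31. Prime factorization: 31 = 31.
f is primitive ⇔ t has order 31 in GF(2)[t]/(f), i.e. t^(31/q) ≠ 1 for each prime q | 31.
t^(1) mod f = t.
None equal 1, so t has full order 31; f is primitive.

Yes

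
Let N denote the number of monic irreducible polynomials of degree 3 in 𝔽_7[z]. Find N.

112

Gauss's count: N_{7}(3) = (1/3) Σ_{d|3} μ(3/d)·7^d.
Divisors of 3: 1, 3; μ(3/d) for each: -1, 1.
Σ = − 7^1 + 7^3 = 336.
N = 336/3 = 112.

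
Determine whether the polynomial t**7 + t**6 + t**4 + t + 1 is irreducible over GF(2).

Write m(t) = t**7 + t**6 + t**4 + t + 1.
Check for roots in GF(2): m(0) = 1; m(1) = 1.
No roots, so no linear factors.
Monic irreducibles of degree 2 over GF(2): t**2 + t + 1.
None of them divide m (all give nonzero remainder).
Monic irreducibles of degree 3 over GF(2): t**3 + t + 1, t**3 + t**2 + 1.
None of them divide m (all give nonzero remainder).
No irreducible factor of degree ≤ 3 exists, so m is irreducible over GF(2).

Yes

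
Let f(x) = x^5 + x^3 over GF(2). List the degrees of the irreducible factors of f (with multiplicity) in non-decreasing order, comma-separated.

1, 1, 1, 1, 1

Roots in GF(2): f(0) = 0 → root; f(1) = 0 → root.
Linear factors from roots: (x), (x + 1).
Complete factorization: f(x) = (x + 1)^2·(x)^3.
Factor degrees with multiplicity: 1 + 1 + 1 + 1 + 1 = 5.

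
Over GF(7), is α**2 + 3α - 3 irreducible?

No

Write m(α) = α**2 + 3α - 3.
Check for roots in GF(7): m(0) = 4; m(1) = 1; m(2) = 0 → root; m(3) = 1; m(4) = 4; m(5) = 2; m(6) = 2.
m(2) = 0, so (α − 2) divides m(α); m is reducible.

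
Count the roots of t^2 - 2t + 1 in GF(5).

1

Write g(t) = t^2 - 2t + 1.
Evaluate at each of the 5 elements of GF(5):
g(0) = 1; g(1) = 0 → root; g(2) = 1; g(3) = 4; g(4) = 4.
Roots: {1}.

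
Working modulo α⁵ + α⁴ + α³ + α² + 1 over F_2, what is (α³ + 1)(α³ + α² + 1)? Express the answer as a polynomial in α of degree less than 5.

α^4 + α^3 + α^2 + α + 1

Multiply in F_2[α]: (α³ + 1)·(α³ + α² + 1) = α⁶ + α⁵ + α² + 1.
Reduce using α⁵ ≡ α⁴ + α³ + α² + 1 (mod α⁵ + α⁴ + α³ + α² + 1).
Reduced: α⁴ + α³ + α² + α + 1.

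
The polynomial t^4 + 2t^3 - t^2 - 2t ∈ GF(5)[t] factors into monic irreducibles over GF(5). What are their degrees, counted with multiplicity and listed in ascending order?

1, 1, 1, 1

Write f(t) = t^4 + 2t^3 - t^2 - 2t.
Roots in GF(5): f(0) = 0 → root; f(1) = 0 → root; f(2) = 4; f(3) = 0 → root; f(4) = 0 → root.
Linear factors from roots: (t), (t - 1), (t + 2), (t + 1).
Complete factorization: f(t) = (t)·(t + 1)·(t + 2)·(t - 1).
Factor degrees with multiplicity: 1 + 1 + 1 + 1 = 4.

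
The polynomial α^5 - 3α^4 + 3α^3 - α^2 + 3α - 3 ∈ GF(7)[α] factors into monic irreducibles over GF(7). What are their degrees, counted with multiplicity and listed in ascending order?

1, 1, 1, 1, 1

Write f(α) = α^5 - 3α^4 + 3α^3 - α^2 + 3α - 3.
Linear factors from roots: (α - 1), (α - 2), (α + 3), (α + 1).
Complete factorization: f(α) = (α + 1)·(α - 2)·(α - 1)·(α + 3)^2.
Factor degrees with multiplicity: 1 + 1 + 1 + 1 + 1 = 5.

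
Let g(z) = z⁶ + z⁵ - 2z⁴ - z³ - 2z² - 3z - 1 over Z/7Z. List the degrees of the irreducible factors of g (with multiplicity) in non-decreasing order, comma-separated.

1, 1, 2, 2

Linear factors from roots: (z - 1).
Complete factorization: g(z) = (z - 1)^2·(z² - 3z + 1)·(z² - z - 1).
Factor degrees with multiplicity: 1 + 1 + 2 + 2 = 6.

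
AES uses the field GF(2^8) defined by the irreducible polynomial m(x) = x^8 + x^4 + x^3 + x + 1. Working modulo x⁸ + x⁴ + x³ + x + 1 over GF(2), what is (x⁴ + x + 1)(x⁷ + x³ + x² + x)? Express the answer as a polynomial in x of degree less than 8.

Multiply in GF(2)[x]: (x⁴ + x + 1)·(x⁷ + x³ + x² + x) = x¹¹ + x⁸ + x⁶ + x⁵ + x⁴ + x.
Reduce using x⁸ ≡ x⁴ + x³ + x + 1 (mod x⁸ + x⁴ + x³ + x + 1).
Reduced: x⁷ + x⁵ + x⁴ + 1.

x^7 + x^5 + x^4 + 1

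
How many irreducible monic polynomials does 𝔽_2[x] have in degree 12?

x^(2^12) − x is the product of all monic irreducibles of degree dividing 12; Möbius inversion gives N = (1/12) Σ μ(12/d)·2^d.
Divisors of 12: 1, 2, 3, 4, 6, 12; μ(12/d) for each: 0, 1, 0, -1, -1, 1.
Σ = 2^2 − 2^4 − 2^6 + 2^12 = 4020.
N = 4020/12 = 335.

335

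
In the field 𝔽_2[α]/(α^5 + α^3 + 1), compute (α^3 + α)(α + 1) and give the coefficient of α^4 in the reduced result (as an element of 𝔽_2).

Multiply in 𝔽_2[α]: (α^3 + α)·(α + 1) = α^4 + α^3 + α^2 + α.
Reduced: α^4 + α^3 + α^2 + α.

1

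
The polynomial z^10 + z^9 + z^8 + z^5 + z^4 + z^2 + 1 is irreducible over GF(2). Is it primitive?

Write f(z) = z^10 + z^9 + z^8 + z^5 + z^4 + z^2 + 1.
|GF(2^10)^×| = 2^10 − 1 = 1023. Prime factorization: 1023 = 3·11·31.
f is primitive ⇔ z has order 1023 in GF(2)[z]/(f), i.e. z^(1023/q) ≠ 1 for each prime q | 1023.
z^(341) mod f = 1
z^(93) mod f = z^8 + z^5 + z^3 + z^2 + z.
z^(33) mod f = z^8 + z^6 + z^2 + 1.
Since z^(341) = 1, the order of z divides 341 < 1023; not primitive.

No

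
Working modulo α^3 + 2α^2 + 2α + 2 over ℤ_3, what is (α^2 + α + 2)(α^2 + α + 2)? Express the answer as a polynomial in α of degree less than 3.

2α + 1

Multiply in ℤ_3[α]: (α^2 + α + 2)·(α^2 + α + 2) = α^4 + 2α^3 + 2α^2 + α + 1.
Reduce using α^3 ≡ α^2 + α + 1 (mod α^3 + 2α^2 + 2α + 2).
Reduced: 2α + 1.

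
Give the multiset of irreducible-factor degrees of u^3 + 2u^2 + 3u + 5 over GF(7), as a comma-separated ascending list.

Write h(u) = u^3 + 2u^2 + 3u + 5.
Complete factorization: h(u) = (u^3 + 2u^2 + 3u + 5).
Factor degrees with multiplicity: 3 = 3.

3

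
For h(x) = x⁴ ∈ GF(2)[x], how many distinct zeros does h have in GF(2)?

1

Evaluate at each of the 2 elements of GF(2):
h(0) = 0 → root; h(1) = 1.
Roots: {0}.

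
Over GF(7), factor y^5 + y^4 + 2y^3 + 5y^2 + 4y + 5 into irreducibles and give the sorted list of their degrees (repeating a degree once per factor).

Write h(y) = y^5 + y^4 + 2y^3 + 5y^2 + 4y + 5.
Complete factorization: h(y) = (y^5 + y^4 + 2y^3 + 5y^2 + 4y + 5).
Factor degrees with multiplicity: 5 = 5.

5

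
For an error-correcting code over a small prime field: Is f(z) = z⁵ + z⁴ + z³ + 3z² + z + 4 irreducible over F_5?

No

Check for roots in F_5: f(0) = 4; f(1) = 1; f(2) = 4; f(3) = 0 → root; f(4) = 0 → root.
f(3) = 0, so (z − 3) divides f(z); f is reducible.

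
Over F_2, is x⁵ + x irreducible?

No

Write g(x) = x⁵ + x.
Check for roots in F_2: g(0) = 0 → root; g(1) = 0 → root.
g(0) = 0, so (x) divides g(x); g is reducible.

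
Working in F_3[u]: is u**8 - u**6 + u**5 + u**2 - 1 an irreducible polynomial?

Yes

Write f(u) = u**8 - u**6 + u**5 + u**2 - 1.
Check for roots in F_3: f(0) = 2; f(1) = 1; f(2) = 2.
No roots, so no linear factors.
Monic irreducibles of degree 2 over GF(3): u**2 + 1, u**2 + u - 1, u**2 - u - 1.
None of them divide f (all give nonzero remainder).
Degree-3 irreducible divisors: test the 8 monic irreducibles of degree 3 over GF(3).
None of them divide f (all give nonzero remainder).
Degree-4 irreducible divisors: test the 18 monic irreducibles of degree 4 over GF(3).
None of them divide f (all give nonzero remainder).
No irreducible factor of degree ≤ 4 exists, so f is irreducible over GF(3).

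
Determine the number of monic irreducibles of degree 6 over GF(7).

x^(7^6) − x is the product of all monic irreducibles of degree dividing 6; Möbius inversion gives N = (1/6) Σ μ(6/d)·7^d.
Divisors of 6: 1, 2, 3, 6; μ(6/d) for each: 1, -1, -1, 1.
Σ = 7^1 − 7^2 − 7^3 + 7^6 = 117264.
N = 117264/6 = 19544.

19544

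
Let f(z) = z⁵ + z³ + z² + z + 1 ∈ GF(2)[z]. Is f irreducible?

Check for roots in GF(2): f(0) = 1; f(1) = 1.
No roots, so no linear factors.
Monic irreducibles of degree 2 over GF(2): z² + z + 1.
None of them divide f (all give nonzero remainder).
No irreducible factor of degree ≤ 2 exists, so f is irreducible over GF(2).

Yes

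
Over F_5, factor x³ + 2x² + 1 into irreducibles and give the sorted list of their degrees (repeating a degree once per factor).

Write h(x) = x³ + 2x² + 1.
Roots in F_5: h(0) = 1; h(1) = 4; h(2) = 2; h(3) = 1; h(4) = 2.
Complete factorization: h(x) = (x³ + 2x² + 1).
Factor degrees with multiplicity: 3 = 3.

3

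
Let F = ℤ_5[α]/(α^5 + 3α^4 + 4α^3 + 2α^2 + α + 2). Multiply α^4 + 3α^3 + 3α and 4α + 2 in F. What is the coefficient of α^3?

0

Multiply in ℤ_5[α]: (α^4 + 3α^3 + 3α)·(4α + 2) = 4α^5 + 4α^4 + α^3 + 2α^2 + α.
Reduce using α^5 ≡ 2α^4 + α^3 + 3α^2 + 4α + 3 (mod α^5 + 3α^4 + 4α^3 + 2α^2 + α + 2).
Reduced: 2α^4 + 4α^2 + 2α + 2.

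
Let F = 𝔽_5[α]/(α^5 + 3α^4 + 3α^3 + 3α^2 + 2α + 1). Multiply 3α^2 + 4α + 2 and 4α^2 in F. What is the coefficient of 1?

0

Multiply in 𝔽_5[α]: (3α^2 + 4α + 2)·(4α^2) = 2α^4 + α^3 + 3α^2.
Reduced: 2α^4 + α^3 + 3α^2.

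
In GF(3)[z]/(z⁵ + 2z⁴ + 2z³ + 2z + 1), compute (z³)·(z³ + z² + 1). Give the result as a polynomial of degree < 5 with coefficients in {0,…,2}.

z^2 + z + 1

Multiply in GF(3)[z]: (z³)·(z³ + z² + 1) = z⁶ + z⁵ + z³.
Reduce using z⁵ ≡ z⁴ + z³ + z + 2 (mod z⁵ + 2z⁴ + 2z³ + 2z + 1).
Reduced: z² + z + 1.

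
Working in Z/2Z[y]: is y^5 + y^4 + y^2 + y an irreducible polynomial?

Write f(y) = y^5 + y^4 + y^2 + y.
Check for roots in Z/2Z: f(0) = 0 → root; f(1) = 0 → root.
f(0) = 0, so (y) divides f(y); f is reducible.

No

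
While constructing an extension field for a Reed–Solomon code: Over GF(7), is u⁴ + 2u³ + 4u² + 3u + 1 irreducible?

Write h(u) = u⁴ + 2u³ + 4u² + 3u + 1.
Check for roots in GF(7): h(0) = 1; h(1) = 4; h(2) = 6; h(3) = 6; h(4) = 6; h(5) = 4; h(6) = 1.
No roots, so no linear factors.
Degree-2 irreducible divisors: test the 21 monic irreducibles of degree 2 over GF(7).
None of them divide h (all give nonzero remainder).
No irreducible factor of degree ≤ 2 exists, so h is irreducible over GF(7).

Yes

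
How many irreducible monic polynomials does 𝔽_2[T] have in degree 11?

186

Gauss's count: N_{2}(11) = (1/11) Σ_{d|11} μ(11/d)·2^d.
Divisors of 11: 1, 11; μ(11/d) for each: -1, 1.
Σ = − 2^1 + 2^11 = 2046.
N = 2046/11 = 186.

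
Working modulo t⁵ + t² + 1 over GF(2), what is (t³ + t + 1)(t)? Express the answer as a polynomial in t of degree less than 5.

Multiply in GF(2)[t]: (t³ + t + 1)·(t) = t⁴ + t² + t.
Reduced: t⁴ + t² + t.

t^4 + t^2 + t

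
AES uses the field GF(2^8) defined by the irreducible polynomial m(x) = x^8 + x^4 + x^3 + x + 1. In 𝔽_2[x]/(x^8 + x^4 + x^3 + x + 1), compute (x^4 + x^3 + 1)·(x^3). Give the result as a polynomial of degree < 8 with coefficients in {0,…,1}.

Multiply in 𝔽_2[x]: (x^4 + x^3 + 1)·(x^3) = x^7 + x^6 + x^3.
Reduced: x^7 + x^6 + x^3.

x^7 + x^6 + x^3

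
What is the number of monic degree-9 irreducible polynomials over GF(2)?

By the necklace-counting formula, N_2(9) = (1/9) Σ_{d|9} μ(9/d)·2^d.
Divisors of 9: 1, 3, 9; μ(9/d) for each: 0, -1, 1.
Σ = − 2^3 + 2^9 = 504.
N = 504/9 = 56.

56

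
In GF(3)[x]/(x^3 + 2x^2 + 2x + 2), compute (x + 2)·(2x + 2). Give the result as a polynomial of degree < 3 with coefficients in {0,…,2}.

Multiply in GF(3)[x]: (x + 2)·(2x + 2) = 2x^2 + 1.
Reduced: 2x^2 + 1.

2x^2 + 1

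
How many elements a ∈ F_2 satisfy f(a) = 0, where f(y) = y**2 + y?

2

Evaluate at each of the 2 elements of F_2:
f(0) = 0 → root; f(1) = 0 → root.
Roots: {0, 1}.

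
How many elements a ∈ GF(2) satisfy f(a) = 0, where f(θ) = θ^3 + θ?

2

Evaluate at each of the 2 elements of GF(2):
f(0) = 0 → root; f(1) = 0 → root.
Roots: {0, 1}.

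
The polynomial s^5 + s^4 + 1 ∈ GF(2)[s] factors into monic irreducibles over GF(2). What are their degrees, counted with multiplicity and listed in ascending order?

Write g(s) = s^5 + s^4 + 1.
Roots in GF(2): g(0) = 1; g(1) = 1.
Complete factorization: g(s) = (s^2 + s + 1)·(s^3 + s + 1).
Factor degrees with multiplicity: 2 + 3 = 5.

2, 3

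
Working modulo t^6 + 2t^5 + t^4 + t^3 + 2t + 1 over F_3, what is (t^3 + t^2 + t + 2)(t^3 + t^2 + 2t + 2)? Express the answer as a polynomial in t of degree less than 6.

t

Multiply in F_3[t]: (t^3 + t^2 + t + 2)·(t^3 + t^2 + 2t + 2) = t^6 + 2t^5 + t^4 + t^3 + 1.
Reduce using t^6 ≡ t^5 + 2t^4 + 2t^3 + t + 2 (mod t^6 + 2t^5 + t^4 + t^3 + 2t + 1).
Reduced: t.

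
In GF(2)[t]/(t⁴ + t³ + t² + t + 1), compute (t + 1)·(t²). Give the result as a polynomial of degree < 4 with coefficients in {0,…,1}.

Multiply in GF(2)[t]: (t + 1)·(t²) = t³ + t².
Reduced: t³ + t².

t^3 + t^2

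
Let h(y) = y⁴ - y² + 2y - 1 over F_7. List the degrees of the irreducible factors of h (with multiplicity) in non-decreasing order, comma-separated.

1, 1, 2

Linear factors from roots: (y - 3), (y + 2).
Complete factorization: h(y) = (y + 2)·(y - 3)·(y² + y - 1).
Factor degrees with multiplicity: 1 + 1 + 2 = 4.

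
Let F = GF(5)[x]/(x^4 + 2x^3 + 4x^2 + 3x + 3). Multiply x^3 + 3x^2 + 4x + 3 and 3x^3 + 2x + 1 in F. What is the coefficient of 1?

Multiply in GF(5)[x]: (x^3 + 3x^2 + 4x + 3)·(3x^3 + 2x + 1) = 3x^6 + 4x^5 + 4x^4 + x^3 + x^2 + 3.
Reduce using x^4 ≡ 3x^3 + x^2 + 2x + 2 (mod x^4 + 2x^3 + 4x^2 + 3x + 3).
Reduced: 3x^3 + 4x^2 + 3x.

0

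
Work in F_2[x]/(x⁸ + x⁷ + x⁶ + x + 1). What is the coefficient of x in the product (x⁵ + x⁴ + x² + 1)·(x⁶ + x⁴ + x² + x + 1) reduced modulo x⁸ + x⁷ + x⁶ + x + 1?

Multiply in F_2[x]: (x⁵ + x⁴ + x² + 1)·(x⁶ + x⁴ + x² + x + 1) = x¹¹ + x¹⁰ + x⁹ + x⁷ + x⁴ + x³ + x + 1.
Reduce using x⁸ ≡ x⁷ + x⁶ + x + 1 (mod x⁸ + x⁷ + x⁶ + x + 1).
Reduced: x⁷ + x + 1.

1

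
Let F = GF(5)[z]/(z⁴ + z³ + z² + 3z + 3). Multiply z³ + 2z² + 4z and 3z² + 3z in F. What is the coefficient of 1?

Multiply in GF(5)[z]: (z³ + 2z² + 4z)·(3z² + 3z) = 3z⁵ + 4z⁴ + 3z³ + 2z².
Reduce using z⁴ ≡ 4z³ + 4z² + 2z + 2 (mod z⁴ + z³ + z² + 3z + 3).
Reduced: 4z³ + 2z² + 3z + 2.

2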